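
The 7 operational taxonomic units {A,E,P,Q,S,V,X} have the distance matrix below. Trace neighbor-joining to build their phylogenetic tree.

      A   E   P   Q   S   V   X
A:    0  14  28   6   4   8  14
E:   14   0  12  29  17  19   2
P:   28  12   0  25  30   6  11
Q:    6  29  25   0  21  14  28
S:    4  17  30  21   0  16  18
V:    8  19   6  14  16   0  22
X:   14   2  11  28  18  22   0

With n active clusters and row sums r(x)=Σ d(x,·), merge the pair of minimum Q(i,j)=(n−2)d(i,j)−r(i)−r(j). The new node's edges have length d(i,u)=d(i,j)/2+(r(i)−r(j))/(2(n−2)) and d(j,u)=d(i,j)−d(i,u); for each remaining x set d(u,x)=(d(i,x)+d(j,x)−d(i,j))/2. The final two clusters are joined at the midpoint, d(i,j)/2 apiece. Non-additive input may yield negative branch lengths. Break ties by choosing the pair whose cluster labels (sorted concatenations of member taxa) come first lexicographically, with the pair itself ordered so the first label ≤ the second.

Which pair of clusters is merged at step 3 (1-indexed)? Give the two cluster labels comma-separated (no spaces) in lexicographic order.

EPX,V

1. join E+X (d=2, Q=-178) ⇒ EX; edges |E|=4/5, |X|=6/5
  updated: d(A,EX)=13, d(EX,P)=21/2, d(EX,Q)=55/2, d(EX,S)=33/2, d(EX,V)=39/2
2. join EX+P (d=21/2, Q=-289/2) ⇒ EPX; edges |EX|=59/16, |P|=109/16
  updated: d(A,EPX)=61/4, d(EPX,Q)=21, d(EPX,S)=18, d(EPX,V)=15/2
3. join EPX+V (d=15/2, Q=-339/4) ⇒ EPVX; edges |EPX|=155/24, |V|=25/24
  updated: d(A,EPVX)=63/8, d(EPVX,Q)=55/4, d(EPVX,S)=53/4
4. join A+S (d=4, Q=-385/8) ⇒ AS; edges |A|=-99/32, |S|=227/32
  updated: d(AS,EPVX)=137/16, d(AS,Q)=23/2
5. join AS+EPVX (d=137/16, Q=-541/16) ⇒ AEPSVX; edges |AS|=101/32, |EPVX|=173/32
  updated: d(AEPSVX,Q)=267/32
6. join AEPSVX+Q (d=267/32) ⇒ AEPQSVX; edges |AEPSVX|=267/64, |Q|=267/64
final tree: (((A:-99/32,S:227/32):101/32,(((E:4/5,X:6/5):59/16,P:109/16):155/24,V:25/24):173/32):267/64,Q:267/64)
total length: 1309/32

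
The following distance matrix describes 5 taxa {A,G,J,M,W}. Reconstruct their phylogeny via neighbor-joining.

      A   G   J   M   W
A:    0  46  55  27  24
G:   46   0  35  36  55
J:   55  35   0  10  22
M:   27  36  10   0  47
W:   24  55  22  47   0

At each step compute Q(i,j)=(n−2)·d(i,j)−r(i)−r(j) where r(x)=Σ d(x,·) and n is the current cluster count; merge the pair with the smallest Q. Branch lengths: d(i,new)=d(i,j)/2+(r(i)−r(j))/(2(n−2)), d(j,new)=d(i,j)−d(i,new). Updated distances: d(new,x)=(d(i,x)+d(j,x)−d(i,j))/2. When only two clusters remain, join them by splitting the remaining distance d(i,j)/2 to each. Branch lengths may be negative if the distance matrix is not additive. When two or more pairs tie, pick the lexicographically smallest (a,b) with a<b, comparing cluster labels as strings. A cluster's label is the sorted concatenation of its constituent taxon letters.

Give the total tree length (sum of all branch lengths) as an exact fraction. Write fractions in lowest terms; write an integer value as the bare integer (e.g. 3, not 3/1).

iteration 1: select A,W (d=24, Q=-228); attach at lengths (38/3, 34/3); label the merged cluster AW
  updated: d(AW,G)=77/2, d(AW,J)=53/2, d(AW,M)=25
iteration 2: select AW,G (d=77/2, Q=-245/2); attach at lengths (115/8, 193/8); label the merged cluster AGW
  updated: d(AGW,J)=23/2, d(AGW,M)=45/4
iteration 3: select AGW,J (d=23/2, Q=-131/4); attach at lengths (51/8, 41/8); label the merged cluster AGJW
  updated: d(AGJW,M)=39/8
iteration 4: select AGJW,M (d=39/8); attach at lengths (39/16, 39/16); label the merged cluster AGJMW
final tree: ((((A:38/3,W:34/3):115/8,G:193/8):51/8,J:41/8):39/16,M:39/16)
total length: 631/8

631/8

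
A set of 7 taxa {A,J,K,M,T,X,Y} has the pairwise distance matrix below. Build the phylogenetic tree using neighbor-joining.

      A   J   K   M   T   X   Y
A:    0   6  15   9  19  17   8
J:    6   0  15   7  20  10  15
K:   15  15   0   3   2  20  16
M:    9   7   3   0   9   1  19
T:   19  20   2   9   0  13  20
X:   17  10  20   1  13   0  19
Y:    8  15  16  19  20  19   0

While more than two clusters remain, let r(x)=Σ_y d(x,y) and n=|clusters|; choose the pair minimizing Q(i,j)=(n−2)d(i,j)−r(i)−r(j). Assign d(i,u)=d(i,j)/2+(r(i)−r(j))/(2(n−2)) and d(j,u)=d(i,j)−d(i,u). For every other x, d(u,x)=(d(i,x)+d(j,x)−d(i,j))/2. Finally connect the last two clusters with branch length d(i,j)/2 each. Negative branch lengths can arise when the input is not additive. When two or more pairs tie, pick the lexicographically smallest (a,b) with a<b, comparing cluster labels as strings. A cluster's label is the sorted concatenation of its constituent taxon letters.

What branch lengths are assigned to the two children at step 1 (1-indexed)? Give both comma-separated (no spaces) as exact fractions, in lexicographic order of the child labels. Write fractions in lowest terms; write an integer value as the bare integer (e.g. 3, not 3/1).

-1/5,11/5

iteration 1: select K,T (d=2, Q=-144); attach at lengths (-1/5, 11/5); label the merged cluster KT
  updated: d(A,KT)=16, d(J,KT)=33/2, d(KT,M)=5, d(KT,X)=31/2, d(KT,Y)=17
iteration 2: select A,Y (d=8, Q=-102); attach at lengths (5/4, 27/4); label the merged cluster AY
  updated: d(AY,J)=13/2, d(AY,KT)=25/2, d(AY,M)=10, d(AY,X)=14
iteration 3: select AY,J (d=13/2, Q=-127/2); attach at lengths (15/4, 11/4); label the merged cluster AJY
  updated: d(AJY,KT)=45/4, d(AJY,M)=21/4, d(AJY,X)=35/4
iteration 4: select AJY,KT (d=45/4, Q=-69/2); attach at lengths (4, 29/4); label the merged cluster AJKTY
  updated: d(AJKTY,M)=-1/2, d(AJKTY,X)=13/2
iteration 5: select AJKTY,M (d=-1/2, Q=-7); attach at lengths (5/2, -3); label the merged cluster AJKMTY
  updated: d(AJKMTY,X)=4
iteration 6: select AJKMTY,X (d=4); attach at lengths (2, 2); label the merged cluster AJKMTXY
final tree: (((((A:5/4,Y:27/4):15/4,J:11/4):4,(K:-1/5,T:11/5):29/4):5/2,M:-3):2,X:2)
total length: 125/4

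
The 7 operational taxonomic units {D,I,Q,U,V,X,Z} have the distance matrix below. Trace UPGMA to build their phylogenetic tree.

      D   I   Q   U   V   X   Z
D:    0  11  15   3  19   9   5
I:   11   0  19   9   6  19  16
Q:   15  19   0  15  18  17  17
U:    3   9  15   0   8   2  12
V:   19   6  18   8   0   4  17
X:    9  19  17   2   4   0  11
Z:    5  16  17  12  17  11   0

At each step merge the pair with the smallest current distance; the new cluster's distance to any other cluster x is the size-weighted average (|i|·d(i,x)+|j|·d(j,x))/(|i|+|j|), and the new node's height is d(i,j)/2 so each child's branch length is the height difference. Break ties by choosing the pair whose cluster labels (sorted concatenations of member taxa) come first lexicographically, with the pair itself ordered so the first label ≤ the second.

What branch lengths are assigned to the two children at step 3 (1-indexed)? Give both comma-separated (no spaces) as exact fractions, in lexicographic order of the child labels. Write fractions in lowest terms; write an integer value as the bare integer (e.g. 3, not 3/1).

3,3

iteration 1: select U,X (d=2); attach at lengths (1, 1); label the merged cluster UX
  updated: d(D,UX)=6, d(I,UX)=14, d(Q,UX)=16, d(UX,V)=6, d(UX,Z)=23/2
iteration 2: select D,Z (d=5); attach at lengths (5/2, 5/2); label the merged cluster DZ
  updated: d(DZ,I)=27/2, d(DZ,Q)=16, d(DZ,UX)=35/4, d(DZ,V)=18
iteration 3: select I,V (d=6); attach at lengths (3, 3); label the merged cluster IV
  updated: d(DZ,IV)=63/4, d(IV,Q)=37/2, d(IV,UX)=10
iteration 4: select DZ,UX (d=35/4); attach at lengths (15/8, 27/8); label the merged cluster DUXZ
  updated: d(DUXZ,IV)=103/8, d(DUXZ,Q)=16
iteration 5: select DUXZ,IV (d=103/8); attach at lengths (33/16, 55/16); label the merged cluster DIUVXZ
  updated: d(DIUVXZ,Q)=101/6
iteration 6: select DIUVXZ,Q (d=101/6); attach at lengths (95/48, 101/12); label the merged cluster DIQUVXZ
final tree: ((((D:5/2,Z:5/2):15/8,(U:1,X:1):27/8):33/16,(I:3,V:3):55/16):95/48,Q:101/12)
total length: 1639/48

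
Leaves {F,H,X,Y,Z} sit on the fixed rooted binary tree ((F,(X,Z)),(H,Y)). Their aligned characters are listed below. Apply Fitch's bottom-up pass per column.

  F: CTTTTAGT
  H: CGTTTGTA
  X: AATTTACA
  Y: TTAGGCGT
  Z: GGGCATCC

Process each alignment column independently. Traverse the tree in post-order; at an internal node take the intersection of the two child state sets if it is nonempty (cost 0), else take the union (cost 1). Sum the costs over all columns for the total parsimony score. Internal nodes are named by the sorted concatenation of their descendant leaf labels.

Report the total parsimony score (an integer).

20

XZ@0: {A} ∪ {G} = {A,G} (union, +1)
FXZ@0: {C} ∪ {A,G} = {A,C,G} (union, +1)
HY@0: {C} ∪ {T} = {C,T} (union, +1)
FHXYZ@0: {A,C,G} ∩ {C,T} = {C} (intersection, +0)
XZ@1: {A} ∪ {G} = {A,G} (union, +1)
FXZ@1: {T} ∪ {A,G} = {A,G,T} (union, +1)
HY@1: {G} ∪ {T} = {G,T} (union, +1)
FHXYZ@1: {A,G,T} ∩ {G,T} = {G,T} (intersection, +0)
XZ@2: {T} ∪ {G} = {G,T} (union, +1)
FXZ@2: {T} ∩ {G,T} = {T} (intersection, +0)
HY@2: {T} ∪ {A} = {A,T} (union, +1)
FHXYZ@2: {T} ∩ {A,T} = {T} (intersection, +0)
XZ@3: {T} ∪ {C} = {C,T} (union, +1)
FXZ@3: {T} ∩ {C,T} = {T} (intersection, +0)
HY@3: {T} ∪ {G} = {G,T} (union, +1)
FHXYZ@3: {T} ∩ {G,T} = {T} (intersection, +0)
XZ@4: {T} ∪ {A} = {A,T} (union, +1)
FXZ@4: {T} ∩ {A,T} = {T} (intersection, +0)
HY@4: {T} ∪ {G} = {G,T} (union, +1)
FHXYZ@4: {T} ∩ {G,T} = {T} (intersection, +0)
XZ@5: {A} ∪ {T} = {A,T} (union, +1)
FXZ@5: {A} ∩ {A,T} = {A} (intersection, +0)
HY@5: {G} ∪ {C} = {C,G} (union, +1)
FHXYZ@5: {A} ∪ {C,G} = {A,C,G} (union, +1)
XZ@6: {C} ∩ {C} = {C} (intersection, +0)
FXZ@6: {G} ∪ {C} = {C,G} (union, +1)
HY@6: {T} ∪ {G} = {G,T} (union, +1)
FHXYZ@6: {C,G} ∩ {G,T} = {G} (intersection, +0)
XZ@7: {A} ∪ {C} = {A,C} (union, +1)
FXZ@7: {T} ∪ {A,C} = {A,C,T} (union, +1)
HY@7: {A} ∪ {T} = {A,T} (union, +1)
FHXYZ@7: {A,C,T} ∩ {A,T} = {A,T} (intersection, +0)
per-site changes: [3, 3, 2, 2, 2, 3, 2, 3]; total = 20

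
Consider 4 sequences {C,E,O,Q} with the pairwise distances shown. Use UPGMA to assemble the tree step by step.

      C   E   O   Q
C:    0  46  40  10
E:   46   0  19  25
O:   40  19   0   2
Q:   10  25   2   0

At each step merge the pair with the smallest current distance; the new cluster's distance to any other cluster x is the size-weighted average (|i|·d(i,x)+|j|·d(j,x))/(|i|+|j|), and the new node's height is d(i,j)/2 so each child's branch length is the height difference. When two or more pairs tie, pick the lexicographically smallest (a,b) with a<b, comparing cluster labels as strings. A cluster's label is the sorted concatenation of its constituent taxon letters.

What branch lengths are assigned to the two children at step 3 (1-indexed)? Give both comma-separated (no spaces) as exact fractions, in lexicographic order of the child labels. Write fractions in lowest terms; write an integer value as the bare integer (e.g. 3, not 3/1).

16,5

iteration 1: select O,Q (d=2); attach at lengths (1, 1); label the merged cluster OQ
  updated: d(C,OQ)=25, d(E,OQ)=22
iteration 2: select E,OQ (d=22); attach at lengths (11, 10); label the merged cluster EOQ
  updated: d(C,EOQ)=32
iteration 3: select C,EOQ (d=32); attach at lengths (16, 5); label the merged cluster CEOQ
final tree: (C:16,(E:11,(O:1,Q:1):10):5)
total length: 44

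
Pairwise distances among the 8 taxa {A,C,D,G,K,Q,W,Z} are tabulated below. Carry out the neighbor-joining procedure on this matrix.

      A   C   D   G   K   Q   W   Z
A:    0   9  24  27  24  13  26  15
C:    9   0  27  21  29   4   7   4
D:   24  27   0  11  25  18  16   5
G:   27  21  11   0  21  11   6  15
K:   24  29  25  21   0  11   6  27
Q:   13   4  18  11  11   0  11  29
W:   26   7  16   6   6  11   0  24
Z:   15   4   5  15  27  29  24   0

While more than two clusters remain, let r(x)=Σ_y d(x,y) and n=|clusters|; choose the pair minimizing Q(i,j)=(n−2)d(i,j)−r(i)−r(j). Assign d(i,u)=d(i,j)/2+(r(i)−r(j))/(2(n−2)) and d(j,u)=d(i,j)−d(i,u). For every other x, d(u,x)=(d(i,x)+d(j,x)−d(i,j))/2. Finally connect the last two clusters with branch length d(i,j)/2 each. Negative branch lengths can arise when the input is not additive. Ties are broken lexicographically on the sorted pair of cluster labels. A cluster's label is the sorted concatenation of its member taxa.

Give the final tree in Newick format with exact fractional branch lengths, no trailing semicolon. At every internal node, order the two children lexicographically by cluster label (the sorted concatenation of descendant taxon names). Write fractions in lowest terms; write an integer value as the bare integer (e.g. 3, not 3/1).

1. join D+Z (d=5, Q=-215) ⇒ DZ; edges |D|=37/12, |Z|=23/12
  updated: d(A,DZ)=17, d(C,DZ)=13, d(DZ,G)=21/2, d(DZ,K)=47/2, d(DZ,Q)=21, d(DZ,W)=35/2
2. join K+W (d=6, Q=-158) ⇒ KW; edges |K|=71/10, |W|=-11/10
  updated: d(A,KW)=22, d(C,KW)=15, d(DZ,KW)=35/2, d(G,KW)=21/2, d(KW,Q)=8
3. join DZ+G (d=21/2, Q=-117) ⇒ DGZ; edges |DZ|=41/8, |G|=43/8
  updated: d(A,DGZ)=67/4, d(C,DGZ)=47/4, d(DGZ,KW)=35/4, d(DGZ,Q)=43/4
4. join DGZ+KW (d=35/4, Q=-151/2) ⇒ DGKWZ; edges |DGZ|=41/12, |KW|=16/3
  updated: d(A,DGKWZ)=15, d(C,DGKWZ)=9, d(DGKWZ,Q)=5
5. join A+C (d=9, Q=-41) ⇒ AC; edges |A|=33/4, |C|=3/4
  updated: d(AC,DGKWZ)=15/2, d(AC,Q)=4
6. join AC+DGKWZ (d=15/2, Q=-33/2) ⇒ ACDGKWZ; edges |AC|=13/4, |DGKWZ|=17/4
  updated: d(ACDGKWZ,Q)=3/4
7. join ACDGKWZ+Q (d=3/4) ⇒ ACDGKQWZ; edges |ACDGKWZ|=3/8, |Q|=3/8
final tree: (((A:33/4,C:3/4):13/4,(((D:37/12,Z:23/12):41/8,G:43/8):41/12,(K:71/10,W:-11/10):16/3):17/4):3/8,Q:3/8)
total length: 95/2

(((A:33/4,C:3/4):13/4,(((D:37/12,Z:23/12):41/8,G:43/8):41/12,(K:71/10,W:-11/10):16/3):17/4):3/8,Q:3/8)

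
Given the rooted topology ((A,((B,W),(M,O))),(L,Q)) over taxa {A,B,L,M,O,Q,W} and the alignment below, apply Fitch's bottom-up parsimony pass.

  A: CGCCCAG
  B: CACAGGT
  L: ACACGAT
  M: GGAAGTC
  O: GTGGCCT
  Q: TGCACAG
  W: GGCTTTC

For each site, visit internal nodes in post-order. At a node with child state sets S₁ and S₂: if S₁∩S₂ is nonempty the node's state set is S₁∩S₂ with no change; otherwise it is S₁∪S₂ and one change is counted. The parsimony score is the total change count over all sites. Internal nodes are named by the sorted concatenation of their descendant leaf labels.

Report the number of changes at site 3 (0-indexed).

site 0, node BW: B={C} ∪ W={G} → {C,G} (+1)
site 0, node MO: M={G} ∩ O={G} → {G} (+0)
site 0, node BMOW: BW={C,G} ∩ MO={G} → {G} (+0)
site 0, node ABMOW: A={C} ∪ BMOW={G} → {C,G} (+1)
site 0, node LQ: L={A} ∪ Q={T} → {A,T} (+1)
site 0, node ABLMOQW: ABMOW={C,G} ∪ LQ={A,T} → {A,C,G,T} (+1)
site 1, node BW: B={A} ∪ W={G} → {A,G} (+1)
site 1, node MO: M={G} ∪ O={T} → {G,T} (+1)
site 1, node BMOW: BW={A,G} ∩ MO={G,T} → {G} (+0)
site 1, node ABMOW: A={G} ∩ BMOW={G} → {G} (+0)
site 1, node LQ: L={C} ∪ Q={G} → {C,G} (+1)
site 1, node ABLMOQW: ABMOW={G} ∩ LQ={C,G} → {G} (+0)
site 2, node BW: B={C} ∩ W={C} → {C} (+0)
site 2, node MO: M={A} ∪ O={G} → {A,G} (+1)
site 2, node BMOW: BW={C} ∪ MO={A,G} → {A,C,G} (+1)
site 2, node ABMOW: A={C} ∩ BMOW={A,C,G} → {C} (+0)
site 2, node LQ: L={A} ∪ Q={C} → {A,C} (+1)
site 2, node ABLMOQW: ABMOW={C} ∩ LQ={A,C} → {C} (+0)
site 3, node BW: B={A} ∪ W={T} → {A,T} (+1)
site 3, node MO: M={A} ∪ O={G} → {A,G} (+1)
site 3, node BMOW: BW={A,T} ∩ MO={A,G} → {A} (+0)
site 3, node ABMOW: A={C} ∪ BMOW={A} → {A,C} (+1)
site 3, node LQ: L={C} ∪ Q={A} → {A,C} (+1)
site 3, node ABLMOQW: ABMOW={A,C} ∩ LQ={A,C} → {A,C} (+0)
site 4, node BW: B={G} ∪ W={T} → {G,T} (+1)
site 4, node MO: M={G} ∪ O={C} → {C,G} (+1)
site 4, node BMOW: BW={G,T} ∩ MO={C,G} → {G} (+0)
site 4, node ABMOW: A={C} ∪ BMOW={G} → {C,G} (+1)
site 4, node LQ: L={G} ∪ Q={C} → {C,G} (+1)
site 4, node ABLMOQW: ABMOW={C,G} ∩ LQ={C,G} → {C,G} (+0)
site 5, node BW: B={G} ∪ W={T} → {G,T} (+1)
site 5, node MO: M={T} ∪ O={C} → {C,T} (+1)
site 5, node BMOW: BW={G,T} ∩ MO={C,T} → {T} (+0)
site 5, node ABMOW: A={A} ∪ BMOW={T} → {A,T} (+1)
site 5, node LQ: L={A} ∩ Q={A} → {A} (+0)
site 5, node ABLMOQW: ABMOW={A,T} ∩ LQ={A} → {A} (+0)
site 6, node BW: B={T} ∪ W={C} → {C,T} (+1)
site 6, node MO: M={C} ∪ O={T} → {C,T} (+1)
site 6, node BMOW: BW={C,T} ∩ MO={C,T} → {C,T} (+0)
site 6, node ABMOW: A={G} ∪ BMOW={C,T} → {C,G,T} (+1)
site 6, node LQ: L={T} ∪ Q={G} → {G,T} (+1)
site 6, node ABLMOQW: ABMOW={C,G,T} ∩ LQ={G,T} → {G,T} (+0)
per-site changes: [4, 3, 3, 4, 4, 3, 4]; total = 25

4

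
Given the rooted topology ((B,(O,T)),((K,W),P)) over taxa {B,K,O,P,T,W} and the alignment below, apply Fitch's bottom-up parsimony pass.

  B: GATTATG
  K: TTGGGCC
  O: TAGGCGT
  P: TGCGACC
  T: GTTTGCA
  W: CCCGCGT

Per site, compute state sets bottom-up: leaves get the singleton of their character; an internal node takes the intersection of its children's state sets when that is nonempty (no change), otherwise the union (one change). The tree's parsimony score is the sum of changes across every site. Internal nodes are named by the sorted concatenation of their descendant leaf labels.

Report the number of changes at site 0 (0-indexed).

3

site 0, node OT: O={T} ∪ T={G} → {G,T} (+1)
site 0, node BOT: B={G} ∩ OT={G,T} → {G} (+0)
site 0, node KW: K={T} ∪ W={C} → {C,T} (+1)
site 0, node KPW: KW={C,T} ∩ P={T} → {T} (+0)
site 0, node BKOPTW: BOT={G} ∪ KPW={T} → {G,T} (+1)
site 1, node OT: O={A} ∪ T={T} → {A,T} (+1)
site 1, node BOT: B={A} ∩ OT={A,T} → {A} (+0)
site 1, node KW: K={T} ∪ W={C} → {C,T} (+1)
site 1, node KPW: KW={C,T} ∪ P={G} → {C,G,T} (+1)
site 1, node BKOPTW: BOT={A} ∪ KPW={C,G,T} → {A,C,G,T} (+1)
site 2, node OT: O={G} ∪ T={T} → {G,T} (+1)
site 2, node BOT: B={T} ∩ OT={G,T} → {T} (+0)
site 2, node KW: K={G} ∪ W={C} → {C,G} (+1)
site 2, node KPW: KW={C,G} ∩ P={C} → {C} (+0)
site 2, node BKOPTW: BOT={T} ∪ KPW={C} → {C,T} (+1)
site 3, node OT: O={G} ∪ T={T} → {G,T} (+1)
site 3, node BOT: B={T} ∩ OT={G,T} → {T} (+0)
site 3, node KW: K={G} ∩ W={G} → {G} (+0)
site 3, node KPW: KW={G} ∩ P={G} → {G} (+0)
site 3, node BKOPTW: BOT={T} ∪ KPW={G} → {G,T} (+1)
site 4, node OT: O={C} ∪ T={G} → {C,G} (+1)
site 4, node BOT: B={A} ∪ OT={C,G} → {A,C,G} (+1)
site 4, node KW: K={G} ∪ W={C} → {C,G} (+1)
site 4, node KPW: KW={C,G} ∪ P={A} → {A,C,G} (+1)
site 4, node BKOPTW: BOT={A,C,G} ∩ KPW={A,C,G} → {A,C,G} (+0)
site 5, node OT: O={G} ∪ T={C} → {C,G} (+1)
site 5, node BOT: B={T} ∪ OT={C,G} → {C,G,T} (+1)
site 5, node KW: K={C} ∪ W={G} → {C,G} (+1)
site 5, node KPW: KW={C,G} ∩ P={C} → {C} (+0)
site 5, node BKOPTW: BOT={C,G,T} ∩ KPW={C} → {C} (+0)
site 6, node OT: O={T} ∪ T={A} → {A,T} (+1)
site 6, node BOT: B={G} ∪ OT={A,T} → {A,G,T} (+1)
site 6, node KW: K={C} ∪ W={T} → {C,T} (+1)
site 6, node KPW: KW={C,T} ∩ P={C} → {C} (+0)
site 6, node BKOPTW: BOT={A,G,T} ∪ KPW={C} → {A,C,G,T} (+1)
per-site changes: [3, 4, 3, 2, 4, 3, 4]; total = 23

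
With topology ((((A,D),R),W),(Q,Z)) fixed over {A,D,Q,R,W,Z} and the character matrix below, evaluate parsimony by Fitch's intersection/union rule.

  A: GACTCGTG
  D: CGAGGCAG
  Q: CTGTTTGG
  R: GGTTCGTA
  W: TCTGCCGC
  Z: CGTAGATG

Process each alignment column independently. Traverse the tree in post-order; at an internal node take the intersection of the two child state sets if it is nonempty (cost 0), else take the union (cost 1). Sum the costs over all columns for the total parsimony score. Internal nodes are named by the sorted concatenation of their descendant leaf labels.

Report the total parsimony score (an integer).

AD@0: {G} ∪ {C} = {C,G} (union, +1)
ADR@0: {C,G} ∩ {G} = {G} (intersection, +0)
ADRW@0: {G} ∪ {T} = {G,T} (union, +1)
QZ@0: {C} ∩ {C} = {C} (intersection, +0)
ADQRWZ@0: {G,T} ∪ {C} = {C,G,T} (union, +1)
AD@1: {A} ∪ {G} = {A,G} (union, +1)
ADR@1: {A,G} ∩ {G} = {G} (intersection, +0)
ADRW@1: {G} ∪ {C} = {C,G} (union, +1)
QZ@1: {T} ∪ {G} = {G,T} (union, +1)
ADQRWZ@1: {C,G} ∩ {G,T} = {G} (intersection, +0)
AD@2: {C} ∪ {A} = {A,C} (union, +1)
ADR@2: {A,C} ∪ {T} = {A,C,T} (union, +1)
ADRW@2: {A,C,T} ∩ {T} = {T} (intersection, +0)
QZ@2: {G} ∪ {T} = {G,T} (union, +1)
ADQRWZ@2: {T} ∩ {G,T} = {T} (intersection, +0)
AD@3: {T} ∪ {G} = {G,T} (union, +1)
ADR@3: {G,T} ∩ {T} = {T} (intersection, +0)
ADRW@3: {T} ∪ {G} = {G,T} (union, +1)
QZ@3: {T} ∪ {A} = {A,T} (union, +1)
ADQRWZ@3: {G,T} ∩ {A,T} = {T} (intersection, +0)
AD@4: {C} ∪ {G} = {C,G} (union, +1)
ADR@4: {C,G} ∩ {C} = {C} (intersection, +0)
ADRW@4: {C} ∩ {C} = {C} (intersection, +0)
QZ@4: {T} ∪ {G} = {G,T} (union, +1)
ADQRWZ@4: {C} ∪ {G,T} = {C,G,T} (union, +1)
AD@5: {G} ∪ {C} = {C,G} (union, +1)
ADR@5: {C,G} ∩ {G} = {G} (intersection, +0)
ADRW@5: {G} ∪ {C} = {C,G} (union, +1)
QZ@5: {T} ∪ {A} = {A,T} (union, +1)
ADQRWZ@5: {C,G} ∪ {A,T} = {A,C,G,T} (union, +1)
AD@6: {T} ∪ {A} = {A,T} (union, +1)
ADR@6: {A,T} ∩ {T} = {T} (intersection, +0)
ADRW@6: {T} ∪ {G} = {G,T} (union, +1)
QZ@6: {G} ∪ {T} = {G,T} (union, +1)
ADQRWZ@6: {G,T} ∩ {G,T} = {G,T} (intersection, +0)
AD@7: {G} ∩ {G} = {G} (intersection, +0)
ADR@7: {G} ∪ {A} = {A,G} (union, +1)
ADRW@7: {A,G} ∪ {C} = {A,C,G} (union, +1)
QZ@7: {G} ∩ {G} = {G} (intersection, +0)
ADQRWZ@7: {A,C,G} ∩ {G} = {G} (intersection, +0)
per-site changes: [3, 3, 3, 3, 3, 4, 3, 2]; total = 24

24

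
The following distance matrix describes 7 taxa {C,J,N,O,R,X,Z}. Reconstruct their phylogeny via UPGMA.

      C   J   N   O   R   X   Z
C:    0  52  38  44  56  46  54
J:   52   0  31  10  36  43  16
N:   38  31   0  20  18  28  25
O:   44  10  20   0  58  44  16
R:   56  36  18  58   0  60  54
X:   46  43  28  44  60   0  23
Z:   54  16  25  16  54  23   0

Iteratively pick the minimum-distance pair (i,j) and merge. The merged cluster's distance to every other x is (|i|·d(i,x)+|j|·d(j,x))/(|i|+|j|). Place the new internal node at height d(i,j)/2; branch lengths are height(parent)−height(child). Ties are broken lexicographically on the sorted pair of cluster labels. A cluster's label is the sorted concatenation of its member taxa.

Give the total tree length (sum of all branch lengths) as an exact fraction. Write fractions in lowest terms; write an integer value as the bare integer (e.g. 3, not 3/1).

iteration 1: select J,O (d=10); attach at lengths (5, 5); label the merged cluster JO
  updated: d(C,JO)=48, d(JO,N)=51/2, d(JO,R)=47, d(JO,X)=87/2, d(JO,Z)=16
iteration 2: select JO,Z (d=16); attach at lengths (3, 8); label the merged cluster JOZ
  updated: d(C,JOZ)=50, d(JOZ,N)=76/3, d(JOZ,R)=148/3, d(JOZ,X)=110/3
iteration 3: select N,R (d=18); attach at lengths (9, 9); label the merged cluster NR
  updated: d(C,NR)=47, d(JOZ,NR)=112/3, d(NR,X)=44
iteration 4: select JOZ,X (d=110/3); attach at lengths (31/3, 55/3); label the merged cluster JOXZ
  updated: d(C,JOXZ)=49, d(JOXZ,NR)=39
iteration 5: select JOXZ,NR (d=39); attach at lengths (7/6, 21/2); label the merged cluster JNORXZ
  updated: d(C,JNORXZ)=145/3
iteration 6: select C,JNORXZ (d=145/3); attach at lengths (145/6, 14/3); label the merged cluster CJNORXZ
final tree: (C:145/6,((((J:5,O:5):3,Z:8):31/3,X:55/3):7/6,(N:9,R:9):21/2):14/3)
total length: 649/6

649/6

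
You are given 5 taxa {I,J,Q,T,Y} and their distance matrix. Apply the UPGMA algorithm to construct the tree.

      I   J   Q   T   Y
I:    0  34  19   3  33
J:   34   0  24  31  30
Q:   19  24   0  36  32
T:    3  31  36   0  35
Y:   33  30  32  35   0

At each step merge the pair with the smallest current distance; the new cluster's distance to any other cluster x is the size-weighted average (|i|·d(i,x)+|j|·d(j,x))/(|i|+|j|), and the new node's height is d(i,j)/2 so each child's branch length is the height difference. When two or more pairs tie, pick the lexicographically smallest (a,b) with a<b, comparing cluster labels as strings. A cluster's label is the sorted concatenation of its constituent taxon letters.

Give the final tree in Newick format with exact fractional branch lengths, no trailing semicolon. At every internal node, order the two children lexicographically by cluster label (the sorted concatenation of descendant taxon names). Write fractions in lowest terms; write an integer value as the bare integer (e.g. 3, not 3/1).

(((I:3/2,T:3/2):27/2,(J:12,Q:12):3):5/4,Y:65/4)

step 1: merge (I,T) at d=3; branch lengths I→3/2, T→3/2; new cluster IT
  updated: d(IT,J)=65/2, d(IT,Q)=55/2, d(IT,Y)=34
step 2: merge (J,Q) at d=24; branch lengths J→12, Q→12; new cluster JQ
  updated: d(IT,JQ)=30, d(JQ,Y)=31
step 3: merge (IT,JQ) at d=30; branch lengths IT→27/2, JQ→3; new cluster IJQT
  updated: d(IJQT,Y)=65/2
step 4: merge (IJQT,Y) at d=65/2; branch lengths IJQT→5/4, Y→65/4; new cluster IJQTY
final tree: (((I:3/2,T:3/2):27/2,(J:12,Q:12):3):5/4,Y:65/4)
total length: 61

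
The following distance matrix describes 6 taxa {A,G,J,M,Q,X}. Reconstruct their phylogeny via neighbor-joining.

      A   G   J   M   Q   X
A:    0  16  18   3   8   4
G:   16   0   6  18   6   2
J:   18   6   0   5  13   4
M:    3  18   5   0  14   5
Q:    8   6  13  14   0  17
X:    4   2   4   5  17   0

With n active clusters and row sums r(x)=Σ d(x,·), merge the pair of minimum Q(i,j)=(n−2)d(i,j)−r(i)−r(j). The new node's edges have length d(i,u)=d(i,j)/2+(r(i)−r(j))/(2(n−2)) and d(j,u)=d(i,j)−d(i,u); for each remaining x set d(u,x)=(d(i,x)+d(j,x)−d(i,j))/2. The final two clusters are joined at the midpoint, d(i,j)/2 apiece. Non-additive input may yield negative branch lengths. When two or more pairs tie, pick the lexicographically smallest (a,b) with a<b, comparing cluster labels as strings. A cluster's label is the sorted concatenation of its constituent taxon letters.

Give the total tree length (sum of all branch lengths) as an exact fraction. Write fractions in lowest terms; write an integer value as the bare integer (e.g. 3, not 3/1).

step 1: merge (A,M) at d=3, Q=-82; branch lengths A→2, M→1; new cluster AM
  updated: d(AM,G)=31/2, d(AM,J)=10, d(AM,Q)=19/2, d(AM,X)=3
step 2: merge (G,Q) at d=6, Q=-57; branch lengths G→1/3, Q→17/3; new cluster GQ
  updated: d(AM,GQ)=19/2, d(GQ,J)=13/2, d(GQ,X)=13/2
step 3: merge (AM,X) at d=3, Q=-30; branch lengths AM→15/4, X→-3/4; new cluster AMX
  updated: d(AMX,GQ)=13/2, d(AMX,J)=11/2
step 4: merge (AMX,GQ) at d=13/2, Q=-37/2; branch lengths AMX→11/4, GQ→15/4; new cluster AGMQX
  updated: d(AGMQX,J)=11/4
step 5: merge (AGMQX,J) at d=11/4; branch lengths AGMQX→11/8, J→11/8; new cluster AGJMQX
final tree: ((((A:2,M:1):15/4,X:-3/4):11/4,(G:1/3,Q:17/3):15/4):11/8,J:11/8)
total length: 85/4

85/4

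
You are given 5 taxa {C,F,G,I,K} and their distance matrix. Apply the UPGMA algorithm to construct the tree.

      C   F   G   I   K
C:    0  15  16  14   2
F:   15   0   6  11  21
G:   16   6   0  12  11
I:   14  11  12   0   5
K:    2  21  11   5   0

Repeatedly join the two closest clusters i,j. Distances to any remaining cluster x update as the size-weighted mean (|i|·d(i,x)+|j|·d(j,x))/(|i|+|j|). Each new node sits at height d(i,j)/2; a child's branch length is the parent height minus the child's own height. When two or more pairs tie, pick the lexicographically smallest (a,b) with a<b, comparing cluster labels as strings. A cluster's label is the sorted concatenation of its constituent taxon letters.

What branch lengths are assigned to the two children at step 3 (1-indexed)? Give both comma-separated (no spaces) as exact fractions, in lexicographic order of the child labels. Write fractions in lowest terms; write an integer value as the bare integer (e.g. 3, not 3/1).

iteration 1: select C,K (d=2); attach at lengths (1, 1); label the merged cluster CK
  updated: d(CK,F)=18, d(CK,G)=27/2, d(CK,I)=19/2
iteration 2: select F,G (d=6); attach at lengths (3, 3); label the merged cluster FG
  updated: d(CK,FG)=63/4, d(FG,I)=23/2
iteration 3: select CK,I (d=19/2); attach at lengths (15/4, 19/4); label the merged cluster CIK
  updated: d(CIK,FG)=43/3
iteration 4: select CIK,FG (d=43/3); attach at lengths (29/12, 25/6); label the merged cluster CFGIK
final tree: (((C:1,K:1):15/4,I:19/4):29/12,(F:3,G:3):25/6)
total length: 277/12

15/4,19/4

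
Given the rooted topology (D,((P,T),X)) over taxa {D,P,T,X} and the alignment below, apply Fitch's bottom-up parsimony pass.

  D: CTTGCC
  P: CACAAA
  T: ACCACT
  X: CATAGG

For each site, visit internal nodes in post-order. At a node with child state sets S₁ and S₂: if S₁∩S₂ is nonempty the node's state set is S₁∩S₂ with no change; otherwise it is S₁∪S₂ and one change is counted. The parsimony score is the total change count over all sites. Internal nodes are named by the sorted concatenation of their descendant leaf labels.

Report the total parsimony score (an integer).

PT@0: {C} ∪ {A} = {A,C} (union, +1)
PTX@0: {A,C} ∩ {C} = {C} (intersection, +0)
DPTX@0: {C} ∩ {C} = {C} (intersection, +0)
PT@1: {A} ∪ {C} = {A,C} (union, +1)
PTX@1: {A,C} ∩ {A} = {A} (intersection, +0)
DPTX@1: {T} ∪ {A} = {A,T} (union, +1)
PT@2: {C} ∩ {C} = {C} (intersection, +0)
PTX@2: {C} ∪ {T} = {C,T} (union, +1)
DPTX@2: {T} ∩ {C,T} = {T} (intersection, +0)
PT@3: {A} ∩ {A} = {A} (intersection, +0)
PTX@3: {A} ∩ {A} = {A} (intersection, +0)
DPTX@3: {G} ∪ {A} = {A,G} (union, +1)
PT@4: {A} ∪ {C} = {A,C} (union, +1)
PTX@4: {A,C} ∪ {G} = {A,C,G} (union, +1)
DPTX@4: {C} ∩ {A,C,G} = {C} (intersection, +0)
PT@5: {A} ∪ {T} = {A,T} (union, +1)
PTX@5: {A,T} ∪ {G} = {A,G,T} (union, +1)
DPTX@5: {C} ∪ {A,G,T} = {A,C,G,T} (union, +1)
per-site changes: [1, 2, 1, 1, 2, 3]; total = 10

10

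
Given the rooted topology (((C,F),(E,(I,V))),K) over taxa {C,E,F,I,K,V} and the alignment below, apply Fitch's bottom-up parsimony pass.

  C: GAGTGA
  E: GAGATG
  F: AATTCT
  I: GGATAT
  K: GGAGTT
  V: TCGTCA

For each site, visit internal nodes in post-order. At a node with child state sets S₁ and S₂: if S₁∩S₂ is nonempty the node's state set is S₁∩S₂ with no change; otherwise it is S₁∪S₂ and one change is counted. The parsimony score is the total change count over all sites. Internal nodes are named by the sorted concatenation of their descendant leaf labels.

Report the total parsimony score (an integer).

17

CF@0: {G} ∪ {A} = {A,G} (union, +1)
IV@0: {G} ∪ {T} = {G,T} (union, +1)
EIV@0: {G} ∩ {G,T} = {G} (intersection, +0)
CEFIV@0: {A,G} ∩ {G} = {G} (intersection, +0)
CEFIKV@0: {G} ∩ {G} = {G} (intersection, +0)
CF@1: {A} ∩ {A} = {A} (intersection, +0)
IV@1: {G} ∪ {C} = {C,G} (union, +1)
EIV@1: {A} ∪ {C,G} = {A,C,G} (union, +1)
CEFIV@1: {A} ∩ {A,C,G} = {A} (intersection, +0)
CEFIKV@1: {A} ∪ {G} = {A,G} (union, +1)
CF@2: {G} ∪ {T} = {G,T} (union, +1)
IV@2: {A} ∪ {G} = {A,G} (union, +1)
EIV@2: {G} ∩ {A,G} = {G} (intersection, +0)
CEFIV@2: {G,T} ∩ {G} = {G} (intersection, +0)
CEFIKV@2: {G} ∪ {A} = {A,G} (union, +1)
CF@3: {T} ∩ {T} = {T} (intersection, +0)
IV@3: {T} ∩ {T} = {T} (intersection, +0)
EIV@3: {A} ∪ {T} = {A,T} (union, +1)
CEFIV@3: {T} ∩ {A,T} = {T} (intersection, +0)
CEFIKV@3: {T} ∪ {G} = {G,T} (union, +1)
CF@4: {G} ∪ {C} = {C,G} (union, +1)
IV@4: {A} ∪ {C} = {A,C} (union, +1)
EIV@4: {T} ∪ {A,C} = {A,C,T} (union, +1)
CEFIV@4: {C,G} ∩ {A,C,T} = {C} (intersection, +0)
CEFIKV@4: {C} ∪ {T} = {C,T} (union, +1)
CF@5: {A} ∪ {T} = {A,T} (union, +1)
IV@5: {T} ∪ {A} = {A,T} (union, +1)
EIV@5: {G} ∪ {A,T} = {A,G,T} (union, +1)
CEFIV@5: {A,T} ∩ {A,G,T} = {A,T} (intersection, +0)
CEFIKV@5: {A,T} ∩ {T} = {T} (intersection, +0)
per-site changes: [2, 3, 3, 2, 4, 3]; total = 17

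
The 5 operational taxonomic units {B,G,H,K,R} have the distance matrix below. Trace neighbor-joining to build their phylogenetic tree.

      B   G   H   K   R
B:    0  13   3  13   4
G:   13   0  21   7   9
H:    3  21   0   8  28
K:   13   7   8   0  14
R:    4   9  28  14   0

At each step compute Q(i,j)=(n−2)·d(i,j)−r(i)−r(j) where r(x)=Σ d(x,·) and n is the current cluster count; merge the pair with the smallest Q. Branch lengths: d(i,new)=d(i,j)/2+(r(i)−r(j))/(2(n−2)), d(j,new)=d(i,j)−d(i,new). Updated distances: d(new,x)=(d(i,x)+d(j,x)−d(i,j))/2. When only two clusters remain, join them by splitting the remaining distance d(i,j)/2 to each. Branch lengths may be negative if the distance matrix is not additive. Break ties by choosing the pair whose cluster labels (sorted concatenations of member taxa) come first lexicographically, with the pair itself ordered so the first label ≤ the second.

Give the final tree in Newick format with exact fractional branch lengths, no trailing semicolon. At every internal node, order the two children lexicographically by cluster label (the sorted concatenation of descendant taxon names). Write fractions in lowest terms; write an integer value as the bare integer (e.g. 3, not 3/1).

((((B:-3,H:6):27/4,K:9/4):15/4,G:3):3,R:3)

iteration 1: select B,H (d=3, Q=-84); attach at lengths (-3, 6); label the merged cluster BH
  updated: d(BH,G)=31/2, d(BH,K)=9, d(BH,R)=29/2
iteration 2: select BH,K (d=9, Q=-51); attach at lengths (27/4, 9/4); label the merged cluster BHK
  updated: d(BHK,G)=27/4, d(BHK,R)=39/4
iteration 3: select BHK,G (d=27/4, Q=-51/2); attach at lengths (15/4, 3); label the merged cluster BGHK
  updated: d(BGHK,R)=6
iteration 4: select BGHK,R (d=6); attach at lengths (3, 3); label the merged cluster BGHKR
final tree: ((((B:-3,H:6):27/4,K:9/4):15/4,G:3):3,R:3)
total length: 99/4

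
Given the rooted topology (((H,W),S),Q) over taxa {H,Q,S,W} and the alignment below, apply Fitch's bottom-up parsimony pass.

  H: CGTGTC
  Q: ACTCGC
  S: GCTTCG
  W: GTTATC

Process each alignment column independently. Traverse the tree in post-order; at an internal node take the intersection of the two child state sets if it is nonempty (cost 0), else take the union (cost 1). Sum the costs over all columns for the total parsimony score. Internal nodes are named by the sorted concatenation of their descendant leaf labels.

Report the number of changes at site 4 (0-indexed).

site 0, node HW: H={C} ∪ W={G} → {C,G} (+1)
site 0, node HSW: HW={C,G} ∩ S={G} → {G} (+0)
site 0, node HQSW: HSW={G} ∪ Q={A} → {A,G} (+1)
site 1, node HW: H={G} ∪ W={T} → {G,T} (+1)
site 1, node HSW: HW={G,T} ∪ S={C} → {C,G,T} (+1)
site 1, node HQSW: HSW={C,G,T} ∩ Q={C} → {C} (+0)
site 2, node HW: H={T} ∩ W={T} → {T} (+0)
site 2, node HSW: HW={T} ∩ S={T} → {T} (+0)
site 2, node HQSW: HSW={T} ∩ Q={T} → {T} (+0)
site 3, node HW: H={G} ∪ W={A} → {A,G} (+1)
site 3, node HSW: HW={A,G} ∪ S={T} → {A,G,T} (+1)
site 3, node HQSW: HSW={A,G,T} ∪ Q={C} → {A,C,G,T} (+1)
site 4, node HW: H={T} ∩ W={T} → {T} (+0)
site 4, node HSW: HW={T} ∪ S={C} → {C,T} (+1)
site 4, node HQSW: HSW={C,T} ∪ Q={G} → {C,G,T} (+1)
site 5, node HW: H={C} ∩ W={C} → {C} (+0)
site 5, node HSW: HW={C} ∪ S={G} → {C,G} (+1)
site 5, node HQSW: HSW={C,G} ∩ Q={C} → {C} (+0)
per-site changes: [2, 2, 0, 3, 2, 1]; total = 10

2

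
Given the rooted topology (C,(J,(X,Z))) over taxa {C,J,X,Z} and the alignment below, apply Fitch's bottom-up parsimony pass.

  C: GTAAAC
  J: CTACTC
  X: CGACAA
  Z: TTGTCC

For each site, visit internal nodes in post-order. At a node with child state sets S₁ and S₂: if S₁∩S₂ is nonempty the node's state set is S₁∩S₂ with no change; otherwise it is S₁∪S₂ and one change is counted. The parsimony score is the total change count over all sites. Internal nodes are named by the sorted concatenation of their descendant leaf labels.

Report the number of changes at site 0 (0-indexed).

site 0, node XZ: X={C} ∪ Z={T} → {C,T} (+1)
site 0, node JXZ: J={C} ∩ XZ={C,T} → {C} (+0)
site 0, node CJXZ: C={G} ∪ JXZ={C} → {C,G} (+1)
site 1, node XZ: X={G} ∪ Z={T} → {G,T} (+1)
site 1, node JXZ: J={T} ∩ XZ={G,T} → {T} (+0)
site 1, node CJXZ: C={T} ∩ JXZ={T} → {T} (+0)
site 2, node XZ: X={A} ∪ Z={G} → {A,G} (+1)
site 2, node JXZ: J={A} ∩ XZ={A,G} → {A} (+0)
site 2, node CJXZ: C={A} ∩ JXZ={A} → {A} (+0)
site 3, node XZ: X={C} ∪ Z={T} → {C,T} (+1)
site 3, node JXZ: J={C} ∩ XZ={C,T} → {C} (+0)
site 3, node CJXZ: C={A} ∪ JXZ={C} → {A,C} (+1)
site 4, node XZ: X={A} ∪ Z={C} → {A,C} (+1)
site 4, node JXZ: J={T} ∪ XZ={A,C} → {A,C,T} (+1)
site 4, node CJXZ: C={A} ∩ JXZ={A,C,T} → {A} (+0)
site 5, node XZ: X={A} ∪ Z={C} → {A,C} (+1)
site 5, node JXZ: J={C} ∩ XZ={A,C} → {C} (+0)
site 5, node CJXZ: C={C} ∩ JXZ={C} → {C} (+0)
per-site changes: [2, 1, 1, 2, 2, 1]; total = 9

2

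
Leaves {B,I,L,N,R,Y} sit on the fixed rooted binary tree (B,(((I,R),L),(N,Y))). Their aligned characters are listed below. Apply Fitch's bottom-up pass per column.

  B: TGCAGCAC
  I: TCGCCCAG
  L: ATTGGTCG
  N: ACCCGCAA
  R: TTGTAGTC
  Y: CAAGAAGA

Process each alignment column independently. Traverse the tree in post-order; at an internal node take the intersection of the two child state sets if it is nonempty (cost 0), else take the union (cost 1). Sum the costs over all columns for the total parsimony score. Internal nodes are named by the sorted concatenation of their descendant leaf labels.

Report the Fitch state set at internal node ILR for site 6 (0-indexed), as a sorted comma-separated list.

IR@0: {T} ∩ {T} = {T} (intersection, +0)
ILR@0: {T} ∪ {A} = {A,T} (union, +1)
NY@0: {A} ∪ {C} = {A,C} (union, +1)
ILNRY@0: {A,T} ∩ {A,C} = {A} (intersection, +0)
BILNRY@0: {T} ∪ {A} = {A,T} (union, +1)
IR@1: {C} ∪ {T} = {C,T} (union, +1)
ILR@1: {C,T} ∩ {T} = {T} (intersection, +0)
NY@1: {C} ∪ {A} = {A,C} (union, +1)
ILNRY@1: {T} ∪ {A,C} = {A,C,T} (union, +1)
BILNRY@1: {G} ∪ {A,C,T} = {A,C,G,T} (union, +1)
IR@2: {G} ∩ {G} = {G} (intersection, +0)
ILR@2: {G} ∪ {T} = {G,T} (union, +1)
NY@2: {C} ∪ {A} = {A,C} (union, +1)
ILNRY@2: {G,T} ∪ {A,C} = {A,C,G,T} (union, +1)
BILNRY@2: {C} ∩ {A,C,G,T} = {C} (intersection, +0)
IR@3: {C} ∪ {T} = {C,T} (union, +1)
ILR@3: {C,T} ∪ {G} = {C,G,T} (union, +1)
NY@3: {C} ∪ {G} = {C,G} (union, +1)
ILNRY@3: {C,G,T} ∩ {C,G} = {C,G} (intersection, +0)
BILNRY@3: {A} ∪ {C,G} = {A,C,G} (union, +1)
IR@4: {C} ∪ {A} = {A,C} (union, +1)
ILR@4: {A,C} ∪ {G} = {A,C,G} (union, +1)
NY@4: {G} ∪ {A} = {A,G} (union, +1)
ILNRY@4: {A,C,G} ∩ {A,G} = {A,G} (intersection, +0)
BILNRY@4: {G} ∩ {A,G} = {G} (intersection, +0)
IR@5: {C} ∪ {G} = {C,G} (union, +1)
ILR@5: {C,G} ∪ {T} = {C,G,T} (union, +1)
NY@5: {C} ∪ {A} = {A,C} (union, +1)
ILNRY@5: {C,G,T} ∩ {A,C} = {C} (intersection, +0)
BILNRY@5: {C} ∩ {C} = {C} (intersection, +0)
IR@6: {A} ∪ {T} = {A,T} (union, +1)
ILR@6: {A,T} ∪ {C} = {A,C,T} (union, +1)
NY@6: {A} ∪ {G} = {A,G} (union, +1)
ILNRY@6: {A,C,T} ∩ {A,G} = {A} (intersection, +0)
BILNRY@6: {A} ∩ {A} = {A} (intersection, +0)
IR@7: {G} ∪ {C} = {C,G} (union, +1)
ILR@7: {C,G} ∩ {G} = {G} (intersection, +0)
NY@7: {A} ∩ {A} = {A} (intersection, +0)
ILNRY@7: {G} ∪ {A} = {A,G} (union, +1)
BILNRY@7: {C} ∪ {A,G} = {A,C,G} (union, +1)
per-site changes: [3, 4, 3, 4, 3, 3, 3, 3]; total = 26

A,C,T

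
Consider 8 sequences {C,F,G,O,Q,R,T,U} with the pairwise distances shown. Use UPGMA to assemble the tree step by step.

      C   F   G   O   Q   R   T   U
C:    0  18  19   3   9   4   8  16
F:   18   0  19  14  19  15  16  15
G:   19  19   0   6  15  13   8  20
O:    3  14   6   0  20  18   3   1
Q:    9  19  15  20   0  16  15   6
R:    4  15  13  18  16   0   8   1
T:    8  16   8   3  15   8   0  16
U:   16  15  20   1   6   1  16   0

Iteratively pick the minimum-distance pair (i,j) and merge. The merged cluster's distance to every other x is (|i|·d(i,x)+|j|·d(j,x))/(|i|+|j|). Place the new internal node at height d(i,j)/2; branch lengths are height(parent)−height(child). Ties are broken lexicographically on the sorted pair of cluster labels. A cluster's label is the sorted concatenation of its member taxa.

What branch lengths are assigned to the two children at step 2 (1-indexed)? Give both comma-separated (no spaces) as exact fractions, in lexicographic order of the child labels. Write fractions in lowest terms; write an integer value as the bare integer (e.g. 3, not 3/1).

2,2

iteration 1: select O,U (d=1); attach at lengths (1/2, 1/2); label the merged cluster OU
  updated: d(C,OU)=19/2, d(F,OU)=29/2, d(G,OU)=13, d(OU,Q)=13, d(OU,R)=19/2, d(OU,T)=19/2
iteration 2: select C,R (d=4); attach at lengths (2, 2); label the merged cluster CR
  updated: d(CR,F)=33/2, d(CR,G)=16, d(CR,OU)=19/2, d(CR,Q)=25/2, d(CR,T)=8
iteration 3: select CR,T (d=8); attach at lengths (2, 4); label the merged cluster CRT
  updated: d(CRT,F)=49/3, d(CRT,G)=40/3, d(CRT,OU)=19/2, d(CRT,Q)=40/3
iteration 4: select CRT,OU (d=19/2); attach at lengths (3/4, 17/4); label the merged cluster CORTU
  updated: d(CORTU,F)=78/5, d(CORTU,G)=66/5, d(CORTU,Q)=66/5
iteration 5: select CORTU,G (d=66/5); attach at lengths (37/20, 33/5); label the merged cluster CGORTU
  updated: d(CGORTU,F)=97/6, d(CGORTU,Q)=27/2
iteration 6: select CGORTU,Q (d=27/2); attach at lengths (3/20, 27/4); label the merged cluster CGOQRTU
  updated: d(CGOQRTU,F)=116/7
iteration 7: select CGOQRTU,F (d=116/7); attach at lengths (43/28, 58/7); label the merged cluster CFGOQRTU
final tree: ((((((C:2,R:2):2,T:4):3/4,(O:1/2,U:1/2):17/4):37/20,G:33/5):3/20,Q:27/4):43/28,F:58/7)
total length: 1441/35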